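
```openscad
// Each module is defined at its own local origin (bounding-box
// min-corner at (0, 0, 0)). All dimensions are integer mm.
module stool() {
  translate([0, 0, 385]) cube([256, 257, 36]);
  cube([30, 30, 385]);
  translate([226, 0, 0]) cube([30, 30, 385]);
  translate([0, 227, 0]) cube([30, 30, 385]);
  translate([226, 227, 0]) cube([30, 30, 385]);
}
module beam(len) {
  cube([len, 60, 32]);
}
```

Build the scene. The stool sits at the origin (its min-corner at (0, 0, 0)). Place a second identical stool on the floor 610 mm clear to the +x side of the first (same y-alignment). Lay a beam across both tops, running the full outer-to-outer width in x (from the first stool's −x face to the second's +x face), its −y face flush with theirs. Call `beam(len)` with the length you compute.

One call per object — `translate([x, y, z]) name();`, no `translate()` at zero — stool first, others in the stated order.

stool();
translate([866, 0, 0]) stool();
translate([0, 0, 421]) beam(1122);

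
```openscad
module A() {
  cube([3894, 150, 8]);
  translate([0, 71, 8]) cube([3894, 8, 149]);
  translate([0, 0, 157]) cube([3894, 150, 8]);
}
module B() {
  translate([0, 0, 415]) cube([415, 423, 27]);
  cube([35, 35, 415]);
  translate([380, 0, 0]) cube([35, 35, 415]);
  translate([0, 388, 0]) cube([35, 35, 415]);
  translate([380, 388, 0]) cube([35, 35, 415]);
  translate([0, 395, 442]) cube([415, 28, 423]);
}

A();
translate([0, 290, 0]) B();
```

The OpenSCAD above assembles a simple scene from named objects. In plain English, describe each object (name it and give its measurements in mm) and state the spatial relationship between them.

A is an I-beam lying along x, 3894 mm long. Overall section height 165 mm. Two flanges 150 mm wide (y) and 8 mm thick, one on the floor and one at the top; a web 8 mm thick runs between them, centred on the flange width.

B is a chair: 415×423 mm seat, 27 mm thick, top at z = 442 mm, on four 35 mm square corner legs flush with the seat edges. A 28 mm thick backrest slab spans the full seat width, extending 423 mm above the seat top, its back face flush with the seat's +y edge.

The chair is on the floor beside the I-beam on its +y side.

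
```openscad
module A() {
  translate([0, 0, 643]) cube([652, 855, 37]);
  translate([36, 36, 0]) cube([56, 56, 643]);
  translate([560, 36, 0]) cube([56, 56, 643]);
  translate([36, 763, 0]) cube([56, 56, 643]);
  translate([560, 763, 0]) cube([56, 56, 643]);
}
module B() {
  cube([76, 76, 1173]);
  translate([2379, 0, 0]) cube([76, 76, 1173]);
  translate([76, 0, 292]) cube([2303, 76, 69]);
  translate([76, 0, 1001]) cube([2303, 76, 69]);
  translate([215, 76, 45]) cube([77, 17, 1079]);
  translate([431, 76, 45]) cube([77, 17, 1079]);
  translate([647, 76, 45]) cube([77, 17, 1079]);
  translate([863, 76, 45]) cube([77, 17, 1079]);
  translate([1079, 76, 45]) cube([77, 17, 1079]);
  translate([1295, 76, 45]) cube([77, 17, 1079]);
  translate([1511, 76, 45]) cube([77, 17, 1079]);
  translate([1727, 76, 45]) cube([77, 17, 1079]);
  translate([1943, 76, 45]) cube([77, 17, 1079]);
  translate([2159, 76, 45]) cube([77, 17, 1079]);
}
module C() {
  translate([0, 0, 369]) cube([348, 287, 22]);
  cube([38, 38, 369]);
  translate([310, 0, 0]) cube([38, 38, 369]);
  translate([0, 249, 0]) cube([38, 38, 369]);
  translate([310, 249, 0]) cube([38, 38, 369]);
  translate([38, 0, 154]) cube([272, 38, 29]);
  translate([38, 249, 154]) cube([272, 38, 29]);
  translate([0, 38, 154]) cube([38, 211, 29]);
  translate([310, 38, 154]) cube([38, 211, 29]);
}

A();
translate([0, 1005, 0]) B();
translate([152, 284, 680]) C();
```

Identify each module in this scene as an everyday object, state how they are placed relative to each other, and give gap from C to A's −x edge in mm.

The stool's min-x is at 152; the table's min-x is 0; gap = 152 mm.

A is a table. B is a fence section. C is a stool. The fence section is on the floor beside the table on its +y side. The stool is on top of the table, centred. The gap from the stool to the table's −x edge is 152 mm.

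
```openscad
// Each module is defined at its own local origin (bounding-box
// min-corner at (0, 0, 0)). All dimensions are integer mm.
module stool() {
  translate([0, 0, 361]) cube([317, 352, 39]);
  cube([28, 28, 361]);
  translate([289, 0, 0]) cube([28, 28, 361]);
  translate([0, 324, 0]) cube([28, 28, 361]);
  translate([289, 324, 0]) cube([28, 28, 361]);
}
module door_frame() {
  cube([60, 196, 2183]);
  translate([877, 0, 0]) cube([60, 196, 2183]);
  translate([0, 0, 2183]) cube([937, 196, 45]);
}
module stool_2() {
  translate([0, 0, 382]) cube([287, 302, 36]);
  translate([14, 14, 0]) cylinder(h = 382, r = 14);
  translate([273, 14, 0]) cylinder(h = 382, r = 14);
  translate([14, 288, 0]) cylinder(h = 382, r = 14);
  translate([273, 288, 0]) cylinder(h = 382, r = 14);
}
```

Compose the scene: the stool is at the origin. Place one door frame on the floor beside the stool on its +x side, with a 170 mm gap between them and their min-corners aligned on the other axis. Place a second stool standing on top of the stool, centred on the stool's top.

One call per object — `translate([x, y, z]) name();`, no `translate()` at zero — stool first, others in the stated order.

stool();
translate([487, 0, 0]) door_frame();
translate([15, 25, 400]) stool_2();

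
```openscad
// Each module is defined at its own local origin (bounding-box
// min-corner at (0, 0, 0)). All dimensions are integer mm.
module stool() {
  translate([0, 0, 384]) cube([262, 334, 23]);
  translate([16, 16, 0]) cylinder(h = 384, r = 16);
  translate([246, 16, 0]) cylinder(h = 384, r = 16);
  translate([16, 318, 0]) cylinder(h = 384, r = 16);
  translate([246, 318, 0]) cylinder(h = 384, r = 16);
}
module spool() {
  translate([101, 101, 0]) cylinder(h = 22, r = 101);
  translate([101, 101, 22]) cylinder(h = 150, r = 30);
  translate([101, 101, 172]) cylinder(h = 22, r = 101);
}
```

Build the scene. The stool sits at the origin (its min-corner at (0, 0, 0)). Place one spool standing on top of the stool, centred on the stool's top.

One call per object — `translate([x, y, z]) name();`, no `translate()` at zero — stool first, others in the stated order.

stool();
translate([30, 66, 407]) spool();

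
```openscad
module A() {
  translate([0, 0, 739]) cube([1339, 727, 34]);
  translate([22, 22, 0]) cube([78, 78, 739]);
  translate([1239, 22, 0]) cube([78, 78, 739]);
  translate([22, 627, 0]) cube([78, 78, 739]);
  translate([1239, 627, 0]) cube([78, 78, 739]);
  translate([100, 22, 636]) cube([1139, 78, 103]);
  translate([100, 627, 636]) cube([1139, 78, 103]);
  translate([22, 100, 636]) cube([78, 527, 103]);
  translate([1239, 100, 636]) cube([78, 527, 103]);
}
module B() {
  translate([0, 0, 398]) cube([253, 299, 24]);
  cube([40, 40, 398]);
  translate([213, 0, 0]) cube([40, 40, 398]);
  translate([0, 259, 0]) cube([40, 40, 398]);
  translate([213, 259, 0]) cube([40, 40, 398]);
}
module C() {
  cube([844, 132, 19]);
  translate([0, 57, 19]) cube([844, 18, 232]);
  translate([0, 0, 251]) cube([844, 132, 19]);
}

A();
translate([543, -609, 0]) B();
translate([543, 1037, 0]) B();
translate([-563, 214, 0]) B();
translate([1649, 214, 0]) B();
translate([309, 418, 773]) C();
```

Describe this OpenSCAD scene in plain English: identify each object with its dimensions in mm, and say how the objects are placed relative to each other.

A is a rectangular dining table. The top is 1339×727×34 mm with its upper surface at z = 773 mm. It stands on four 78×78 mm square legs, each inset 22 mm from the nearest pair of top edges, running from the floor to the underside of the top. Four apron rails, 78 mm thick and 103 mm tall, run between adjacent legs with their top edges flush with the underside of the top and their outer faces flush with the legs' outer faces.

B is a four-legged stool. The seat is 253×299 mm, 24 mm thick, top at z = 422 mm. It stands on four square legs, each 40×40 mm in cross-section, from z = 0 to the seat underside, each flush with a corner of the seat.

C is an I-beam lying along x, 844 mm long. Overall section height 270 mm. Two flanges 132 mm wide (y) and 19 mm thick, one on the floor and one at the top; a web 18 mm thick runs between them, centred on the flange width.

Four stools sit around the table at the −y, +y, −x, +x sides. The I-beam is on top of the table.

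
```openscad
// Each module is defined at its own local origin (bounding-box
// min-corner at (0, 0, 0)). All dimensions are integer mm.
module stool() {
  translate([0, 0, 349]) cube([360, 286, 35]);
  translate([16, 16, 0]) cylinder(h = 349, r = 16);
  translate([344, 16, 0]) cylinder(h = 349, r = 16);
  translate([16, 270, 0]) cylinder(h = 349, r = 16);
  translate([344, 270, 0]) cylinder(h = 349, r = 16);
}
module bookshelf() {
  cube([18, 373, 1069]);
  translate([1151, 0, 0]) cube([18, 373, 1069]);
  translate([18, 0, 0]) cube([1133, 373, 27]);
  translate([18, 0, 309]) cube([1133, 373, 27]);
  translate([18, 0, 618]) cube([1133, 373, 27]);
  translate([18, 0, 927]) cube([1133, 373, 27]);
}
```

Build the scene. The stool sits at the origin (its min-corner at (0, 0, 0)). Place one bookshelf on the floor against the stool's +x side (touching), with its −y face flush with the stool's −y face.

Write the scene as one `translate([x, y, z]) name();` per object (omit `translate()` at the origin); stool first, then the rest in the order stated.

stool();
translate([360, 0, 0]) bookshelf();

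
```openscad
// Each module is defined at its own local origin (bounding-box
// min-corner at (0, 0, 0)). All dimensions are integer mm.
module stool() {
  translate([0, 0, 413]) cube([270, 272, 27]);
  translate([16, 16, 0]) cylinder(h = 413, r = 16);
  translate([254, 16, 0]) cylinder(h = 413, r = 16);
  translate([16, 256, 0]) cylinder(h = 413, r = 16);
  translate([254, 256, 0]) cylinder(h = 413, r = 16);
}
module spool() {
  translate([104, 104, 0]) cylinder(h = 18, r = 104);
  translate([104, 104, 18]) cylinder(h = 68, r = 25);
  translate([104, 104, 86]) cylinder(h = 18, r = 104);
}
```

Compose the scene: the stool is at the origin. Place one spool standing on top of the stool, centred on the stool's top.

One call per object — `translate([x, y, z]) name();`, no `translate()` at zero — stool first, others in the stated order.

stool();
translate([31, 32, 440]) spool();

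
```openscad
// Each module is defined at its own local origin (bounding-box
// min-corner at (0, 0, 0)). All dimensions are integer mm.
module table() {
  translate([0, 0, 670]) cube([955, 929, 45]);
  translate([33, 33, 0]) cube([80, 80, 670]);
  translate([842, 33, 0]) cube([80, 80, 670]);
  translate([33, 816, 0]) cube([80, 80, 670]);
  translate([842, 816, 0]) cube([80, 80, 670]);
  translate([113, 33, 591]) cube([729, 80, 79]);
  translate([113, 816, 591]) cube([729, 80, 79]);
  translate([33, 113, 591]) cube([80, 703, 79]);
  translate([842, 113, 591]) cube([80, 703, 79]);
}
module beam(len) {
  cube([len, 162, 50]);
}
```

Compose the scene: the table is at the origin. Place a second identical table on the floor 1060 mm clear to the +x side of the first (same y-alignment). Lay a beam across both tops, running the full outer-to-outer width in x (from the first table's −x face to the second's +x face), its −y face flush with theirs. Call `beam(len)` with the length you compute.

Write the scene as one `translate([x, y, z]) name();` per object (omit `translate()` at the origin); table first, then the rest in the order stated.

table();
translate([2015, 0, 0]) table();
translate([0, 0, 715]) beam(2970);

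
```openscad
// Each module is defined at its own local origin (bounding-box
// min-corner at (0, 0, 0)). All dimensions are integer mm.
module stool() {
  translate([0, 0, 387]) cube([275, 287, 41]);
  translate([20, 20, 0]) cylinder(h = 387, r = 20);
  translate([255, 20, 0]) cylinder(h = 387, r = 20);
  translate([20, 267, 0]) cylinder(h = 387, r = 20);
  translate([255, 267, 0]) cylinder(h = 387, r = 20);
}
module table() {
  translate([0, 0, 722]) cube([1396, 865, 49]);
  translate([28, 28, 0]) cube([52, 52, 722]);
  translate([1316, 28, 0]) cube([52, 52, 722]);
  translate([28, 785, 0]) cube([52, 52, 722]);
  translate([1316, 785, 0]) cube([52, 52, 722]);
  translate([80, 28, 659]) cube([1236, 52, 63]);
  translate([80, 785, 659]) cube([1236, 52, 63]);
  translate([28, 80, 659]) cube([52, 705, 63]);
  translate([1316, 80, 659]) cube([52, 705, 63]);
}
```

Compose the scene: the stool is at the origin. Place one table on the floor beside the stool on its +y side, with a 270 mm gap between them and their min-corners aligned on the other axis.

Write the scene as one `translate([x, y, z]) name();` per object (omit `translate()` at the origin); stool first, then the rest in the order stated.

stool();
translate([0, 557, 0]) table();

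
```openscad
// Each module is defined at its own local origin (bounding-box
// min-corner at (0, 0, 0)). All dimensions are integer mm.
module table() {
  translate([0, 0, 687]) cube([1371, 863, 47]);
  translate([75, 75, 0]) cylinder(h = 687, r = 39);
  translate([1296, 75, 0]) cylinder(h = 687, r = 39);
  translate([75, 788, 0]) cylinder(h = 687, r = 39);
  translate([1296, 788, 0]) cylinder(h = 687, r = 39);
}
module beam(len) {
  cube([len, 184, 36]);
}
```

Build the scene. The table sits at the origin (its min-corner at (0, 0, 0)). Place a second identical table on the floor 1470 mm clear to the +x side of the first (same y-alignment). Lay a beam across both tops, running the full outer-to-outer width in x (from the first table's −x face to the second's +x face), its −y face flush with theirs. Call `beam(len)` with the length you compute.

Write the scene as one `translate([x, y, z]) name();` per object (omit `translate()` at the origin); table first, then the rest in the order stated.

table();
translate([2841, 0, 0]) table();
translate([0, 0, 734]) beam(4212);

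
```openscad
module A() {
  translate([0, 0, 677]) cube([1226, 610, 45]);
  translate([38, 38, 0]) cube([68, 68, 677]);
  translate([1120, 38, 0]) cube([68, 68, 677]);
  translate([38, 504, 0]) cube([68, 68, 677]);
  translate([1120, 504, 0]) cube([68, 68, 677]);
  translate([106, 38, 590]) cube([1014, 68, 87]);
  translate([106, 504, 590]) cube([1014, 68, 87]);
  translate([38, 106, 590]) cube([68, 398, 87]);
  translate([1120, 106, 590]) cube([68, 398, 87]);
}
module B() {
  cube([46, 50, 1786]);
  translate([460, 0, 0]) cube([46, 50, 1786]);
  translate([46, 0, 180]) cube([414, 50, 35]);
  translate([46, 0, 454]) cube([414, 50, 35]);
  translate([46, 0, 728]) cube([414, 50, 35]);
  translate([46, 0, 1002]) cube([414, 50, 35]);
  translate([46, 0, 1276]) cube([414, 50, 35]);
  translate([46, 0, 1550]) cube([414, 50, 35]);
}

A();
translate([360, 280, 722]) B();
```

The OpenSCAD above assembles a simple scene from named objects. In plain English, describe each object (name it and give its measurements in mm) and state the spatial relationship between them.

A is a rectangular dining table. The top is 1226×610×45 mm with its upper surface at z = 722 mm. It stands on four 68×68 mm square legs, each inset 38 mm from the nearest pair of top edges, running from the floor to the underside of the top. Four apron rails, 68 mm thick and 87 mm tall, run between adjacent legs with their top edges flush with the underside of the top and their outer faces flush with the legs' outer faces.

B is a wooden ladder with two side rails of 46×50 mm section and 1786 mm height, set 506 mm apart overall. Between them run 6 rectangular rungs (50 mm deep, 35 mm thick), front faces flush with the rails' −y face. The bottom of the first rung is 180 mm above the floor and each subsequent rung is 274 mm higher than the one below.

The ladder is on top of the table, centred.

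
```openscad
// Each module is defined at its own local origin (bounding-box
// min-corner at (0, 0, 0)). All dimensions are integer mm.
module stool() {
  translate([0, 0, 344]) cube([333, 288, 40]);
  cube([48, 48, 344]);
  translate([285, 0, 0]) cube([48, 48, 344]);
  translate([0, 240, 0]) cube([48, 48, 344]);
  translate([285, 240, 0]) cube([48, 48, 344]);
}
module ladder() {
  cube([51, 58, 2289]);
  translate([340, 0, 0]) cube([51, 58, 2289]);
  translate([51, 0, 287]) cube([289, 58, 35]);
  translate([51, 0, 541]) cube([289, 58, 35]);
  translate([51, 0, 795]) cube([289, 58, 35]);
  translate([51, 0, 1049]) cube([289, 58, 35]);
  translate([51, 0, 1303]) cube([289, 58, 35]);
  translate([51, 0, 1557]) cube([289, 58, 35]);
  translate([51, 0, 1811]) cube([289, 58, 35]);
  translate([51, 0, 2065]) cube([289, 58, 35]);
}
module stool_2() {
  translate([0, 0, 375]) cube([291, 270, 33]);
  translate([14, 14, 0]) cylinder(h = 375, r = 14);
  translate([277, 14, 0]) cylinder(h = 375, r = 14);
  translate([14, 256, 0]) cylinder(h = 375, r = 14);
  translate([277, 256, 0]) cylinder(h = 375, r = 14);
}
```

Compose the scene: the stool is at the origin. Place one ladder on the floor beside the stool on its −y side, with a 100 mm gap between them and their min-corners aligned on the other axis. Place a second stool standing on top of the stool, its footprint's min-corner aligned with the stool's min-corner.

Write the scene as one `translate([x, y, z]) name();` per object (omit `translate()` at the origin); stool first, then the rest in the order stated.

stool();
translate([0, -158, 0]) ladder();
translate([0, 0, 384]) stool_2();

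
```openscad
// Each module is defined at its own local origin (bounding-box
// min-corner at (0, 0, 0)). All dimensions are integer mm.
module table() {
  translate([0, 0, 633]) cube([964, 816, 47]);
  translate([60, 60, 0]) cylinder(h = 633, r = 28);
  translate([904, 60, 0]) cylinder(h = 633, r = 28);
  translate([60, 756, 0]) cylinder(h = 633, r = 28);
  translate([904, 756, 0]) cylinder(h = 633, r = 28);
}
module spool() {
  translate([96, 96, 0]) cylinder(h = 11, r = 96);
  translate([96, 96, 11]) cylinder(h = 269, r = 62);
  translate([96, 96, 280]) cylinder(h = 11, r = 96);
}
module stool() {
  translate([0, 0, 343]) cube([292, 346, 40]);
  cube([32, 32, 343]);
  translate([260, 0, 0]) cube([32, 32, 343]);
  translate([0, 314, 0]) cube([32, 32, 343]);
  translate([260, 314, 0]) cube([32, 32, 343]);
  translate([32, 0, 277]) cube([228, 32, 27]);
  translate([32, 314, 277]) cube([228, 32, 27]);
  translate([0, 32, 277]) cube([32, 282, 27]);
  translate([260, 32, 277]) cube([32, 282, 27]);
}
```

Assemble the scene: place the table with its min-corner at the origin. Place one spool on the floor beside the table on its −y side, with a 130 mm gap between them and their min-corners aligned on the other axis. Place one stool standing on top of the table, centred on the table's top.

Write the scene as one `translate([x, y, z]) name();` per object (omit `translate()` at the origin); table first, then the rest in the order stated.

table();
translate([0, -322, 0]) spool();
translate([336, 235, 680]) stool();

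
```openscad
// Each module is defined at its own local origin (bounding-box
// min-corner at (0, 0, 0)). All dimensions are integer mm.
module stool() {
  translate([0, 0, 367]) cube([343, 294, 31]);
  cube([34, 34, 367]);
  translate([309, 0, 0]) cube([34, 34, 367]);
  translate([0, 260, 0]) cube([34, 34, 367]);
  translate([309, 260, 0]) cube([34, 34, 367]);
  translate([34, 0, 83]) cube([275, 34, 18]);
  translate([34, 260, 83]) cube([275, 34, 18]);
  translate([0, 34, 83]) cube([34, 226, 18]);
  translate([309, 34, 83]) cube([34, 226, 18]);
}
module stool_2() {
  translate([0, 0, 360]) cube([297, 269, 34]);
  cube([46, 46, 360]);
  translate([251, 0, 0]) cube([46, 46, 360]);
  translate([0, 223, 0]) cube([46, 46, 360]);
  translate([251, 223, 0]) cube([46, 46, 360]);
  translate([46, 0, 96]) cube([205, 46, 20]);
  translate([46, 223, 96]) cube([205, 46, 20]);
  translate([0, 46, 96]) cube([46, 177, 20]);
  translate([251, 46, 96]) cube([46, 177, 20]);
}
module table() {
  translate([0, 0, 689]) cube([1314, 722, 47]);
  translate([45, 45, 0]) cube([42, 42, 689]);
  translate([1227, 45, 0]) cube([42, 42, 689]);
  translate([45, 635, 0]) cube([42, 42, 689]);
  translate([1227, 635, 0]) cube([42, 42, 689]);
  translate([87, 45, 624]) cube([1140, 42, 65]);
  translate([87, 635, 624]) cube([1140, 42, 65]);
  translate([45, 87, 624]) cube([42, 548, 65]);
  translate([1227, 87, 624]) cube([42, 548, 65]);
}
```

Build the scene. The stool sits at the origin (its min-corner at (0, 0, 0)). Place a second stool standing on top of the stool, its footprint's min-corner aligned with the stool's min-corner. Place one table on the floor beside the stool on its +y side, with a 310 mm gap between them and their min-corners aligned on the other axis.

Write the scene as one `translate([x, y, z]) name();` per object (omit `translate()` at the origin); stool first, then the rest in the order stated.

stool();
translate([0, 0, 398]) stool_2();
translate([0, 604, 0]) table();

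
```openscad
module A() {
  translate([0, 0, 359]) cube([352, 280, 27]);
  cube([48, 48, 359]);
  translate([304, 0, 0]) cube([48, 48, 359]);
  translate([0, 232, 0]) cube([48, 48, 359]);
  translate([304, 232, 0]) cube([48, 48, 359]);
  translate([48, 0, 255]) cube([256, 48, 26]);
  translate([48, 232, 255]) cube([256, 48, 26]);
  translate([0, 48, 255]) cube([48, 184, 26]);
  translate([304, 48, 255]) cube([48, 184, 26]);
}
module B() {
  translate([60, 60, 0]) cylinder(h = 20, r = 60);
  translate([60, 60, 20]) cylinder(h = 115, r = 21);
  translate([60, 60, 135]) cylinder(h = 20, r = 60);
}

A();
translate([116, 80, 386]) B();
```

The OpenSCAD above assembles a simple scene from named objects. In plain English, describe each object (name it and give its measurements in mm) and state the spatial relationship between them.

A is a simple wooden stool: a rectangular seat 352 mm (x) by 280 mm (y), 27 mm thick, top face at z = 386 mm, on four square legs, each 48×48 mm in cross-section. The legs rest on z = 0, each flush with a corner of the seat. Four stretchers, 48 mm wide and 26 mm tall, connect adjacent legs with their undersides at z = 255 mm, each running between the inner faces of the legs it joins and aligned with the legs' outer faces on the other axis.

B is a spool: two coaxial disc flanges of radius 60 mm and thickness 20 mm, joined by a core cylinder of radius 21 mm and height 115 mm. The lower flange rests on z = 0 and the three cylinders share a vertical axis.

The spool is on top of the stool, centred.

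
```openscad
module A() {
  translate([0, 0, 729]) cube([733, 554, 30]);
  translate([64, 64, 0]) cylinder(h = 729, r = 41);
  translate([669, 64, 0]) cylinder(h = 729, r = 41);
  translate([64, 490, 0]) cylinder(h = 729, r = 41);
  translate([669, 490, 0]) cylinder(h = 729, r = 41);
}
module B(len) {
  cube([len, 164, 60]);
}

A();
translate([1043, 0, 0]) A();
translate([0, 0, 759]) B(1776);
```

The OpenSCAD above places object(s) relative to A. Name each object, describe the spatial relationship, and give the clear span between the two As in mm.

Second table starts at x = 1043; first ends at x = 733; clear span = 1043 − 733 = 310 mm.

A is a table. B is a beam. A beam spans the tops of two tables. The clear span between the two tables is 310 mm.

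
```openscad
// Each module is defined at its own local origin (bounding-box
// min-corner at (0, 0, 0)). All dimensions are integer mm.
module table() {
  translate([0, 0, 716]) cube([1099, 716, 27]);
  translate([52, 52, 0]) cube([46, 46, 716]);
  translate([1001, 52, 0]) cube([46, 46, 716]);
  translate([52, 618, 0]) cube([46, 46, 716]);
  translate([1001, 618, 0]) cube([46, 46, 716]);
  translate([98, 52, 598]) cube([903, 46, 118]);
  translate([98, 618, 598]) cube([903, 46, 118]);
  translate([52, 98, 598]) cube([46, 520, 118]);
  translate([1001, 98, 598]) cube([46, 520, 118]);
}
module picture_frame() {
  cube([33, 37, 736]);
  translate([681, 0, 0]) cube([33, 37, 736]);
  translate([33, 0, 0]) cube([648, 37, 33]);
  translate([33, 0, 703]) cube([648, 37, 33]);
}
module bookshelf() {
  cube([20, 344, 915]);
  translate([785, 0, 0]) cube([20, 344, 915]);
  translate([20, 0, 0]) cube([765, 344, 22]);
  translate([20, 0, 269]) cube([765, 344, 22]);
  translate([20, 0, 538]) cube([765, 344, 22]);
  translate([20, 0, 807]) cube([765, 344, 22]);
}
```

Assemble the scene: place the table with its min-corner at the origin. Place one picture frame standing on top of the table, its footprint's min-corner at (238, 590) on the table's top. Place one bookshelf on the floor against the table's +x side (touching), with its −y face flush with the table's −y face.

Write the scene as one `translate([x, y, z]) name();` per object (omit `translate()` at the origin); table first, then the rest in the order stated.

table();
translate([238, 590, 743]) picture_frame();
translate([1099, 0, 0]) bookshelf();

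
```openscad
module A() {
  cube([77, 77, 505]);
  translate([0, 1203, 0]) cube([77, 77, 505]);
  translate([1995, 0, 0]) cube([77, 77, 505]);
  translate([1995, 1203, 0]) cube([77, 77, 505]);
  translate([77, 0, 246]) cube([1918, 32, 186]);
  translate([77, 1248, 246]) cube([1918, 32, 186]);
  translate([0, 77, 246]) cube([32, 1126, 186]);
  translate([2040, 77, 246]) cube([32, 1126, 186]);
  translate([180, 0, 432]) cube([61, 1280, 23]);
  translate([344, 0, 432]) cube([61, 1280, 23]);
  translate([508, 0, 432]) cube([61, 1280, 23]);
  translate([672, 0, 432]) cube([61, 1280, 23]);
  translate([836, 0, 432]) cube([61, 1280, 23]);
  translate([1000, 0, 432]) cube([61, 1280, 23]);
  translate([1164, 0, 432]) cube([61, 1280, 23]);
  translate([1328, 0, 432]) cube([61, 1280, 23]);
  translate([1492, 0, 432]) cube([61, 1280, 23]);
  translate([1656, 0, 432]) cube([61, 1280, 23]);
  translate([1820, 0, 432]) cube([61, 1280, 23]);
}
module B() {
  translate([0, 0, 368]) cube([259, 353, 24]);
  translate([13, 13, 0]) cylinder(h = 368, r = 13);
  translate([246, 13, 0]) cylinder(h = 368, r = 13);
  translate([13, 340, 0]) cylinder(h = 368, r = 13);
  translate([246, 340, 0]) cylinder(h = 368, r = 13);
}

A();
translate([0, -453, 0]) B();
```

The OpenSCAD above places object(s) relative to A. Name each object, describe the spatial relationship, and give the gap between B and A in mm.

The stool's nearest face is 100 mm from the bed frame's −y face.

A is a bed frame. B is a stool. The stool is on the floor beside the bed frame on its −y side. The gap between the stool and the bed frame is 100 mm.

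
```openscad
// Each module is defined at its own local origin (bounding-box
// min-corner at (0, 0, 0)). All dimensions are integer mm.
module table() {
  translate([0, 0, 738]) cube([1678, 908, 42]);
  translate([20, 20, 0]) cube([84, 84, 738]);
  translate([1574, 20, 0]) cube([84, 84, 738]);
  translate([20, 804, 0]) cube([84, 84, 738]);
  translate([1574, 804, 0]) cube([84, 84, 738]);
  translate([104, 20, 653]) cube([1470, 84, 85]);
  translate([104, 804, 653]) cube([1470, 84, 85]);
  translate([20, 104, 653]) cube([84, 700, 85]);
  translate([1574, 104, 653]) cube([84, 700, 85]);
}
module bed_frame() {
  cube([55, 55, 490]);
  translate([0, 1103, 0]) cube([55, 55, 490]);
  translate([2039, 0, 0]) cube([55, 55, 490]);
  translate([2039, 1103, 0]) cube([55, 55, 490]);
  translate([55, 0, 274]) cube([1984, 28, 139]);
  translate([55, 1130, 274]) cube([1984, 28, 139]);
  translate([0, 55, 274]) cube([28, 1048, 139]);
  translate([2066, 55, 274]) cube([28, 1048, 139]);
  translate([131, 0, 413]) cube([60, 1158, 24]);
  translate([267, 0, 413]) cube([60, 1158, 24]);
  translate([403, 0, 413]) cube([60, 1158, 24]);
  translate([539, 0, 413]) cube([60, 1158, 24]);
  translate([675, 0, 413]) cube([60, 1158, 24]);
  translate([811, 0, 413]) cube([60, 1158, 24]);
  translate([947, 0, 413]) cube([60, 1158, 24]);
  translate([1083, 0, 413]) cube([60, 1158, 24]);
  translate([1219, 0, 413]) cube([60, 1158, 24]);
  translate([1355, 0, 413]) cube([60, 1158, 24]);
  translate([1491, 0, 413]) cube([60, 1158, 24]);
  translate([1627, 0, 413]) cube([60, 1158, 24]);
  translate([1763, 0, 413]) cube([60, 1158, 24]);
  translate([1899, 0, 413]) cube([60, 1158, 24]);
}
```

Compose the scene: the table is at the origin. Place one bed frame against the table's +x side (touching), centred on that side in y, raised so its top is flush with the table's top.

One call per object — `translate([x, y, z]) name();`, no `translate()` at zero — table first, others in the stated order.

table();
translate([1678, -125, 290]) bed_frame();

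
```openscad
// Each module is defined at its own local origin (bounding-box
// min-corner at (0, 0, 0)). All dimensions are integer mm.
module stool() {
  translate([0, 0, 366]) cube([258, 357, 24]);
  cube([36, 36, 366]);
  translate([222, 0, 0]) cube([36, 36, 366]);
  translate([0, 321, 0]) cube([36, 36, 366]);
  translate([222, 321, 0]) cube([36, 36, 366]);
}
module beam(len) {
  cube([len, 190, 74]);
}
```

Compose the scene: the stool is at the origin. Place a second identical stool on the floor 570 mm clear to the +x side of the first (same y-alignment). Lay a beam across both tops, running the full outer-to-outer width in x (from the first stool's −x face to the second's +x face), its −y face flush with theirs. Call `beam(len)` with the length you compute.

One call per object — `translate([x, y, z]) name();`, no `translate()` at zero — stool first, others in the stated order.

stool();
translate([828, 0, 0]) stool();
translate([0, 0, 390]) beam(1086);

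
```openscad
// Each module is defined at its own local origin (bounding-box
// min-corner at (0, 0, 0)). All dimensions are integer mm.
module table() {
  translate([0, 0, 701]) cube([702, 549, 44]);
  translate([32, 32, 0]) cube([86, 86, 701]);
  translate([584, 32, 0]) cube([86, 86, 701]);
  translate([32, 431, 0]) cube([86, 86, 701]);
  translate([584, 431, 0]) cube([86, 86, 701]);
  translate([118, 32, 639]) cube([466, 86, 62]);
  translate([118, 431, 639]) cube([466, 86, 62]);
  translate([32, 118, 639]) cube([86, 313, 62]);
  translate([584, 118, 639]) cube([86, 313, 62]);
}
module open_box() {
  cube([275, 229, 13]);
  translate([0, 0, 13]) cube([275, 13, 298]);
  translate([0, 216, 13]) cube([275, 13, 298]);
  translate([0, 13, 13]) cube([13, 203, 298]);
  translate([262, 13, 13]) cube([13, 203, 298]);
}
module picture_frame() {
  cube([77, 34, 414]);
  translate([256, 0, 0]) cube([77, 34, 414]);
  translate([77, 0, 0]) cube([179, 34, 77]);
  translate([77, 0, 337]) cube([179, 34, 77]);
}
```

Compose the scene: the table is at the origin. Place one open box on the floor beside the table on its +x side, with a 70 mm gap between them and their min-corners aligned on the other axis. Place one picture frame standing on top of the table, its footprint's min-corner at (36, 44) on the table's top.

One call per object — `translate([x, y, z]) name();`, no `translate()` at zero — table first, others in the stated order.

table();
translate([772, 0, 0]) open_box();
translate([36, 44, 745]) picture_frame();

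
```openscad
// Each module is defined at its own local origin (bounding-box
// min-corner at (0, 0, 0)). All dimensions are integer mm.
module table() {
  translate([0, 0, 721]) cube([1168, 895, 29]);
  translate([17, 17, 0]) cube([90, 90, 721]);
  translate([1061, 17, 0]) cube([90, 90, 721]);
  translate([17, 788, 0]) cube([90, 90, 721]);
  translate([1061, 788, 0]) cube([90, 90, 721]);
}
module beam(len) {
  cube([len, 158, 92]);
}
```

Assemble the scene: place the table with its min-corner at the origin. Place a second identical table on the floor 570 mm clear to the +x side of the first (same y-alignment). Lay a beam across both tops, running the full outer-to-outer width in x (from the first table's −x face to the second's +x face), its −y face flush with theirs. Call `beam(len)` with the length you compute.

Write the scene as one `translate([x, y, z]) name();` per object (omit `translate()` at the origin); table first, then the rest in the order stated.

table();
translate([1738, 0, 0]) table();
translate([0, 0, 750]) beam(2906);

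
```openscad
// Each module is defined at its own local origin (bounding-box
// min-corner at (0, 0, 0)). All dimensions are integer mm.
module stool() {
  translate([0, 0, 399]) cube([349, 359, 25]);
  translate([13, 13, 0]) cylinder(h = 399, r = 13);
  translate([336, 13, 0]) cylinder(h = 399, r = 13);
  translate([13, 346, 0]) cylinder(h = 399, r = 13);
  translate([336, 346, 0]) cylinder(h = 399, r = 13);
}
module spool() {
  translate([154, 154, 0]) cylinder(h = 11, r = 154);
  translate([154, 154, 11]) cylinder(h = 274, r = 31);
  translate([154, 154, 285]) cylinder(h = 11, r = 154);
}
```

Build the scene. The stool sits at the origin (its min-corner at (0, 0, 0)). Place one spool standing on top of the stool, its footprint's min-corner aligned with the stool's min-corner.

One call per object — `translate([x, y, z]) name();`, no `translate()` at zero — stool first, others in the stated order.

stool();
translate([0, 0, 424]) spool();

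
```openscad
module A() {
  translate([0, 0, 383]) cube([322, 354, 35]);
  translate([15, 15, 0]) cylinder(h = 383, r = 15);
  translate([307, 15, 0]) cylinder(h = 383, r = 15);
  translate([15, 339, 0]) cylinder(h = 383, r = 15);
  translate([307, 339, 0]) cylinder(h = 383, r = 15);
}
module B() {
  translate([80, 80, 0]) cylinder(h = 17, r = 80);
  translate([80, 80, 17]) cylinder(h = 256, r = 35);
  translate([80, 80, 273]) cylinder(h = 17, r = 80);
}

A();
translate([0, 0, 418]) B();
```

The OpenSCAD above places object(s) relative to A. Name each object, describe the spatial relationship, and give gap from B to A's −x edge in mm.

A is a stool. B is a spool. The spool is on top of the stool. The gap from the spool to the stool's −x edge is 0 mm.

The spool's min-x is at 0; the stool's min-x is 0; gap = 0 mm.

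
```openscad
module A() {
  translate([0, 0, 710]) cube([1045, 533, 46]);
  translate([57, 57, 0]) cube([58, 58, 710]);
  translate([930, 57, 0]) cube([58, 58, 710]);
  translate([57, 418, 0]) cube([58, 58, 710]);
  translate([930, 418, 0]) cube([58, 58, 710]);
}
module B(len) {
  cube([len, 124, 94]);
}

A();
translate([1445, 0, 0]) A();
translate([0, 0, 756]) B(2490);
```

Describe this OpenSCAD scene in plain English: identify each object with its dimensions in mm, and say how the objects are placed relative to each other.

A is a table with a 1045×533 mm rectangular top, 46 mm thick, top surface at z = 756 mm, supported by four 58×58 mm square legs, each inset 57 mm from the nearest pair of top edges, running from the floor.

B is a rectangular beam 2490 mm long (x), 124 mm deep (y), 94 mm thick (z).

The beam spans the tops of two tables placed 400 mm apart, resting at z = 756 mm.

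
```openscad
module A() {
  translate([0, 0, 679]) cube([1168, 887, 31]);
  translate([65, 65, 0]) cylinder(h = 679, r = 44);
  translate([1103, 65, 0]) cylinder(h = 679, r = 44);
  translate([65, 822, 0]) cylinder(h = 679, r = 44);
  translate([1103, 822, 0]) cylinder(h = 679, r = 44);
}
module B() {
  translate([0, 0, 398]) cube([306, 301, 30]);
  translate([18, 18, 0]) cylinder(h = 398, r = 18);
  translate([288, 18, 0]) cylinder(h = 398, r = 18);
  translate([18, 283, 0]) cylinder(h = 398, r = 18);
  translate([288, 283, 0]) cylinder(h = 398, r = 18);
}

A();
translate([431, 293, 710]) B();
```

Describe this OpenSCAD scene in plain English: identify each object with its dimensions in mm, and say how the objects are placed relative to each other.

A is a table: top 1168 mm (x) × 887 mm (y), 31 mm thick, upper face at z = 710 mm, on four round legs of 88 mm diameter, each leg's bounding box inset 21 mm from the nearest pair of top edges, running from z = 0 to the bottom of the top.

B is a four-legged stool. The seat is 306×301 mm, 30 mm thick, top at z = 428 mm. It stands on four round legs, each 36 mm in diameter, from z = 0 to the seat underside, each leg's axis is inset half a diameter from the nearest pair of seat edges (so the leg's bounding box is flush with the corner).

The stool is on top of the table, centred.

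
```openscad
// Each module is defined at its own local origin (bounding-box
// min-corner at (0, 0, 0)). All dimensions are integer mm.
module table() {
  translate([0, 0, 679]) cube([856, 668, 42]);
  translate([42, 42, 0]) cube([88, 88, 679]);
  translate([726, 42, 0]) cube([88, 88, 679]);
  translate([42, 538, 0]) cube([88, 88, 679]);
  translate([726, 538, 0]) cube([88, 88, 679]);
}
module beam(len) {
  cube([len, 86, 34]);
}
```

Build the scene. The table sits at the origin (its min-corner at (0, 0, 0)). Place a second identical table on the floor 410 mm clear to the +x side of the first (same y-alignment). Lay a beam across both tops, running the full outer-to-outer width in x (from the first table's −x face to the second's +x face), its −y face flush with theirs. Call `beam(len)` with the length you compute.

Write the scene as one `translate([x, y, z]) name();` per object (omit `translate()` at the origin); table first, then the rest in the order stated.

table();
translate([1266, 0, 0]) table();
translate([0, 0, 721]) beam(2122);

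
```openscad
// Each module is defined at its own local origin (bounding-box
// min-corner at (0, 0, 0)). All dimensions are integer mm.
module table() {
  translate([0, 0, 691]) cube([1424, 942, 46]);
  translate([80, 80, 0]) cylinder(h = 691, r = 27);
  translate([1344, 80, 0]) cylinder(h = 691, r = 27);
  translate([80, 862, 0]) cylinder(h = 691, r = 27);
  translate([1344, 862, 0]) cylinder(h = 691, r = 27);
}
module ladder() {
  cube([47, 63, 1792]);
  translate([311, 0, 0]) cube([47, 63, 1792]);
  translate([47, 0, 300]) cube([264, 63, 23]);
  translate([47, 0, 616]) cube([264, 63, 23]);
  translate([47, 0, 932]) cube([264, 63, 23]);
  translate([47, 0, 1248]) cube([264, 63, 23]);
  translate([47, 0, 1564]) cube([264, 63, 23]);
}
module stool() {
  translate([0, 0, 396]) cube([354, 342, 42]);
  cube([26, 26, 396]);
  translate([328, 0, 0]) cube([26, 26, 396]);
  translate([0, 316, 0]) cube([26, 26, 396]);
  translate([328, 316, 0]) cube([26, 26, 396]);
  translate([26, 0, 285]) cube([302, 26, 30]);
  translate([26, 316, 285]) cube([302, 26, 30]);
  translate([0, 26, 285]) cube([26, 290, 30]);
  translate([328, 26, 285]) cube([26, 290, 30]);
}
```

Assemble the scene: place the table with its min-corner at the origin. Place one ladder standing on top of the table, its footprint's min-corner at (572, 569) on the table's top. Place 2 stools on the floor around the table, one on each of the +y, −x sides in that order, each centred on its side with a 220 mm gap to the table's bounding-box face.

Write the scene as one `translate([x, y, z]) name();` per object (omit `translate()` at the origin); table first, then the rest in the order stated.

table();
translate([572, 569, 737]) ladder();
translate([535, 1162, 0]) stool();
translate([-574, 300, 0]) stool();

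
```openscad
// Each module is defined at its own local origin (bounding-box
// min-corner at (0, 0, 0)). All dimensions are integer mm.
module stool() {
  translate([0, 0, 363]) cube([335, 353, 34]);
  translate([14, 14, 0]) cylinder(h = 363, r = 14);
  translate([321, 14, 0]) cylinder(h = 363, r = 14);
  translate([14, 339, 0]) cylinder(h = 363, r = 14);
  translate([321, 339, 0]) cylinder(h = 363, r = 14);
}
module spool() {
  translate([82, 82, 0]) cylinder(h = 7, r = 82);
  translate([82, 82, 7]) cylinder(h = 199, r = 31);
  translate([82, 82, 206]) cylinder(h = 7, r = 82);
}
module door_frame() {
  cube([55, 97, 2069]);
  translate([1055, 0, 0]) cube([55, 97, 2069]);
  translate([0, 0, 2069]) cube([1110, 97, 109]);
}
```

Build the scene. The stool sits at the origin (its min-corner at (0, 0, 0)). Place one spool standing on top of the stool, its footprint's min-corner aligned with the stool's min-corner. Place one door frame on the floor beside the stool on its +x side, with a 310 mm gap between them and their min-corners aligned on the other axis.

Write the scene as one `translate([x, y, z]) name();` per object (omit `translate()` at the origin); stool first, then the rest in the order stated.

stool();
translate([0, 0, 397]) spool();
translate([645, 0, 0]) door_frame();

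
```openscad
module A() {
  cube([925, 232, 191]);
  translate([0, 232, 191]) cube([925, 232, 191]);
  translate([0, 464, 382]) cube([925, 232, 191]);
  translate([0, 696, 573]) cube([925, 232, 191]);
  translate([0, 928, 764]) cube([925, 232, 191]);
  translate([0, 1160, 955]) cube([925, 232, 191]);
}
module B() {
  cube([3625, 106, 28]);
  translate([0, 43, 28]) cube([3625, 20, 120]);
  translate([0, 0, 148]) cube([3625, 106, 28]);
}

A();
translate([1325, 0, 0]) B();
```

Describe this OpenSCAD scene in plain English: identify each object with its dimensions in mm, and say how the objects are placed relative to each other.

A is a straight staircase of 6 solid steps. Each step is 925 mm wide (x), 232 mm deep (y, the going) and 191 mm tall (the rise). The first step rests on the floor; each subsequent step sits one going further in +y and one rise higher in +z, directly behind and above the previous step with no overlap.

B is an I-beam lying along x, 3625 mm long. Overall section height 176 mm. Two flanges 106 mm wide (y) and 28 mm thick, one on the floor and one at the top; a web 20 mm thick runs between them, centred on the flange width.

The I-beam is on the floor beside the staircase on its +x side.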